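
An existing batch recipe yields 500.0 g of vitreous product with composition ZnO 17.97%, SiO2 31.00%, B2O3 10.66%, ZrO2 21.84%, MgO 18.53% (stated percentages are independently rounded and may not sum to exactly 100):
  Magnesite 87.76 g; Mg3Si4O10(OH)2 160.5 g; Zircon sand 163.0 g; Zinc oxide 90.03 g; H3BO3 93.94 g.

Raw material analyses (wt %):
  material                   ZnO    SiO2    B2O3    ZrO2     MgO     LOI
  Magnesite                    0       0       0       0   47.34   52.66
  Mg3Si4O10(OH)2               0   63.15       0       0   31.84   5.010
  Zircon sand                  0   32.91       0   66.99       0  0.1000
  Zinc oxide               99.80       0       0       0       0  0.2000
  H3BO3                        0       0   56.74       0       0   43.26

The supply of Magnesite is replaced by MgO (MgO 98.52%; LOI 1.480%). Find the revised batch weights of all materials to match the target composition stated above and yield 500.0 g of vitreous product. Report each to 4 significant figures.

Working values are printed rounded off to 4 significant figures in the printout; all arithmetic maintains full precision from first step to last. Exactly one rounding goes into every reported value; the derived quantities, which include yield, net glass mass, ignition loss, the five compositions, the totals, are computed in full precision, as written in problem or answer, from the batch weights for 500.0 g of glass.
Oxide mass targets, per 500.0 g vitreous product:
  ZnO: 17.97% × 500.0 = 89.85 g
  SiO2: 31.00% × 500.0 = 155.0 g
  B2O3: 10.66% × 500.0 = 53.30 g
  ZrO2: 21.84% × 500.0 = 109.2 g
  MgO: 18.53% × 500.0 = 92.65 g
Per-oxide balance check from the weights as reported, relative to the basis at hand (each sum matches its target mass modulo rounding of the values):
  ZnO: 90.03·0.9980 = 89.85 g (target 89.85 g)
  SiO2: 160.5·0.6315 + 163.0·0.3291 = 155.0 g (target 155.0 g)
  B2O3: 93.94·0.5674 = 53.30 g (target 53.30 g)
  ZrO2: 163.0·0.6699 = 109.2 g (target 109.2 g)
  MgO: 42.17·0.9852 + 160.5·0.3184 = 92.65 g (target 92.65 g)
Glass mass check: total charge less LOI = 500.0 g (per-oxide target masses sum to 500.0 g; versus the stated basis of 500.0 g — rounding explains the deltas).
Batch total: Σ batch = 549.6 g; ignition loss, Σ(batch × LOI) = 49.65 g; as yield: glass ÷ batch → 90.97%.

Revised batch per 500.0 g vitreous product:
  MgO: 42.17 g
  Mg3Si4O10(OH)2: 160.5 g
  Zircon sand: 163.0 g
  Zinc oxide: 90.03 g
  H3BO3: 93.94 g
Total batch = 549.6 g; LOI loss = 49.65 g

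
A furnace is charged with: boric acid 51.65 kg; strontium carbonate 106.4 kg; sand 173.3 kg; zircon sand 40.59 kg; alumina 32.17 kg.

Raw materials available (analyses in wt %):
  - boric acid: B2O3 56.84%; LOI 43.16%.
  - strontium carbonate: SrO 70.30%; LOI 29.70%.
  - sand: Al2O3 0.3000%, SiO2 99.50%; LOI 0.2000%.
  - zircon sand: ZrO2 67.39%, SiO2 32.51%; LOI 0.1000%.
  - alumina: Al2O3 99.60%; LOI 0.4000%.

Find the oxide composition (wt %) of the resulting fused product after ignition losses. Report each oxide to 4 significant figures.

Working values are shown, rounded to 4 significant digits, across the worked steps — exact precision is held through every step — each reported figure takes exactly one rounding; derived quantities (the totals, the yield, five oxide percentages, LOI, glass mass) are computed from the weighed amounts per 349.7 kg of glass in full float precision, as set out in the problem or answer text.
Oxide masses out of the charge:
  Al2O3: 173.3·0.003000 + 32.17·0.9960 = 32.56 kg
  SrO: 106.4·0.7030 = 74.80 kg
  B2O3: 51.65·0.5684 = 29.36 kg
  ZrO2: 40.59·0.6739 = 27.35 kg
  SiO2: 173.3·0.9950 + 40.59·0.3251 = 185.6 kg
LOI: 51.65·0.4316 + 106.4·0.2970 + 173.3·0.002000 + 40.59·0.001000 + 32.17·0.004000 = 54.41 kg
The glass mass, total less LOI, = 404.1 − 54.41 = 349.7 kg (the oxide masses sum to this)
each oxide over glass, ×100, is wt %

Glass mass = 349.7 kg (batch 404.1 − LOI 54.41).
Composition: Al2O3 9.311%, SrO 21.39%, B2O3 8.395%, ZrO2 7.822%, SiO2 53.08%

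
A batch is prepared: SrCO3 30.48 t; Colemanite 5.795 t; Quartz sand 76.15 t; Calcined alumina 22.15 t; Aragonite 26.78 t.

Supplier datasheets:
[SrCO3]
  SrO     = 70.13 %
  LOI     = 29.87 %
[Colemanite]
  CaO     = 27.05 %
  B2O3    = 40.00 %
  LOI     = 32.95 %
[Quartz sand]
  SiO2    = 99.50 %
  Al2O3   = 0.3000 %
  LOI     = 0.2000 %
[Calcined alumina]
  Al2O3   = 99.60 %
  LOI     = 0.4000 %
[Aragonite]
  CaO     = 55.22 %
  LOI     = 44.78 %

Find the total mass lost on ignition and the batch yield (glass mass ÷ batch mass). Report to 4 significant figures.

LOI loss = 23.25 t; glass = 138.1 t; yield = 85.59%

Exact precision is held in all steps; the intermediate values are printed with 4-significant-digit rounding at each printed step. Each reported number takes just one rounding — the derived quantities (five oxide percentages, the totals, the yield, glass mass, ignition loss) are computed using the weight values on 138.1 t of glass at full precision, as set out in the problem or the answer.
Loss on ignition, line by line:
  SrCO3: 30.48 × 0.2987 = 9.104 t
  Colemanite: 5.795 × 0.3295 = 1.909 t
  Quartz sand: 76.15 × 0.002000 = 0.1523 t
  Calcined alumina: 22.15 × 0.004000 = 0.08860 t
  Aragonite: 26.78 × 0.4478 = 11.99 t
Total LOI = 23.25 t
Glass = batch − LOI = 161.4 − 23.25 = 138.1 t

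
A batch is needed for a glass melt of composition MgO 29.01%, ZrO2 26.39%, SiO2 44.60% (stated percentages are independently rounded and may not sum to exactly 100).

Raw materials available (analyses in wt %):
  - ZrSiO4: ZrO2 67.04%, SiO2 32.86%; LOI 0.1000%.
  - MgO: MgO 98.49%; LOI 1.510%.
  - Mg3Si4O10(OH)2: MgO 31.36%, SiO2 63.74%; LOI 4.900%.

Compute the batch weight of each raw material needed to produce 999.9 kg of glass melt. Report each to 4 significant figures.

Batch per 999.9 kg glass melt:
  ZrSiO4: 393.6 kg
  MgO: 136.4 kg
  Mg3Si4O10(OH)2: 496.7 kg
Total batch = 1027 kg; LOI loss = 26.79 kg; yield = 97.39%

Each numeric step carries full float precision all the way through. The intermediate values are displayed, rounded to four significant figures, at each printed step — exactly one rounding goes into each reported value; the derived quantities, which include net glass mass, three oxide percentages, ignition loss, the yield, totals, are computed in full float precision, precisely as stated by the question or the answer, starting from the weights on 999.9 kg of glass.
Oxide-by-oxide targets in 999.9 kg glass melt:
  MgO: 29.01% × 999.9 = 290.1 kg
  ZrO2: 26.39% × 999.9 = 263.9 kg
  SiO2: 44.60% × 999.9 = 446.0 kg
Checking each oxide sum applying the batch weights above, at the basis given (delivered sums recover each target modulo rounding of the values):
  MgO: 136.4·0.9849 + 496.7·0.3136 = 290.1 kg (target 290.1 kg)
  ZrO2: 393.6·0.6704 = 263.9 kg (target 263.9 kg)
  SiO2: 393.6·0.3286 + 496.7·0.6374 = 445.9 kg (target 446.0 kg)
The glass-mass cross-check: total batch − LOI = 999.9 kg (oxide target masses add up to 999.9 kg; basis as stated: 999.9 kg — deltas are rounding alone).
Whole-batch sum: Σ batch = 1027 kg; loss to ignition Σ batch·LOI = 26.79 kg; yield, glass over the total, = 97.39%.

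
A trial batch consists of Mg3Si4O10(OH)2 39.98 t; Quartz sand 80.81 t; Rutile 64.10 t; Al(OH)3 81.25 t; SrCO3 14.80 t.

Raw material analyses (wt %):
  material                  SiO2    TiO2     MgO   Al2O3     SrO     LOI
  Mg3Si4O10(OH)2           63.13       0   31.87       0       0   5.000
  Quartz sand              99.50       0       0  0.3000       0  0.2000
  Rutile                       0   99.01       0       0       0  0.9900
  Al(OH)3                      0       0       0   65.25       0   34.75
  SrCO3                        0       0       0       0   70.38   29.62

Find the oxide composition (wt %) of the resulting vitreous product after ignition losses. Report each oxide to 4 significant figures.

Glass mass = 245.5 t (batch 280.9 − LOI 35.41).
Composition: SiO2 43.03%, TiO2 25.85%, MgO 5.190%, Al2O3 21.69%, SrO 4.242%

Working values are displayed (rounded to 4 significant figures) between the steps; all internal work runs at full float precision in every operation — every reported value takes exactly one rounding. The derived quantities are computed from the weighed amounts on 245.5 t of glass at exact precision (LOI, glass mass, five oxide percentages, yield, the totals), as given in question or answer.
What the batch supplies per oxide:
  SiO2: 39.98·0.6313 + 80.81·0.9950 = 105.6 t
  TiO2: 64.10·0.9901 = 63.47 t
  MgO: 39.98·0.3187 = 12.74 t
  Al2O3: 80.81·0.003000 + 81.25·0.6525 = 53.26 t
  SrO: 14.80·0.7038 = 10.42 t
LOI: 39.98·0.05000 + 80.81·0.002000 + 64.10·0.009900 + 81.25·0.3475 + 14.80·0.2962 = 35.41 t
Glass = total batch minus LOI = 280.9 − 35.41 = 245.5 t (matching Σ of the oxides)
percent share: oxide ÷ glass, ×100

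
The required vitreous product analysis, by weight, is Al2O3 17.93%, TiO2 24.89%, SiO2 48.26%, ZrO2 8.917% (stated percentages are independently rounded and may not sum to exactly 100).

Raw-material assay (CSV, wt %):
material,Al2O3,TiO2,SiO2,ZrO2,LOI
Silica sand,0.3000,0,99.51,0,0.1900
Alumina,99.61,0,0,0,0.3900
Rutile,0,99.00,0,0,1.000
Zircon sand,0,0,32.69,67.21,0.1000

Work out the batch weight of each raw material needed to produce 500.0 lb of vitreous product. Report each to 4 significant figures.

Intermediates are printed with 4-significant-figure rounding within the worked lines — all arithmetic keeps exact precision through the solve. Every reported result includes exactly one rounding. Derived quantities, which include ignition loss, the totals, the yield, glass mass, the four compositions, are recomputed in full float precision, exactly as printed in the problem or the answer, from the batch weights on 500.0 lb of glass.
Target masses of each oxide per 500.0 lb vitreous product:
  Al2O3: 17.93% × 500.0 = 89.65 lb
  TiO2: 24.89% × 500.0 = 124.4 lb
  SiO2: 48.26% × 500.0 = 241.3 lb
  ZrO2: 8.917% × 500.0 = 44.58 lb
A balance pass over the oxides, from the weights as reported, against the basis in use (sums match the target masses given rounding of the digits):
  Al2O3: 220.7·0.003000 + 89.34·0.9961 = 89.65 lb (target 89.65 lb)
  TiO2: 125.7·0.9900 = 124.4 lb (target 124.4 lb)
  SiO2: 220.7·0.9951 + 66.34·0.3269 = 241.3 lb (target 241.3 lb)
  ZrO2: 66.34·0.6721 = 44.59 lb (target 44.58 lb)
The glass-mass cross-check: batch Σ − ignition loss = 500.0 lb (targets for the oxides total 500.0 lb; the stated basis being 500.0 lb — deltas are rounding alone).
Batch total: Σ batch = 502.1 lb; LOI removed, Σ of batch·LOI: 2.091 lb; yield, glass over the total, = 99.58%.

Batch per 500.0 lb vitreous product:
  Silica sand: 220.7 lb
  Alumina: 89.34 lb
  Rutile: 125.7 lb
  Zircon sand: 66.34 lb
Total batch = 502.1 lb; LOI loss = 2.091 lb; yield = 99.58%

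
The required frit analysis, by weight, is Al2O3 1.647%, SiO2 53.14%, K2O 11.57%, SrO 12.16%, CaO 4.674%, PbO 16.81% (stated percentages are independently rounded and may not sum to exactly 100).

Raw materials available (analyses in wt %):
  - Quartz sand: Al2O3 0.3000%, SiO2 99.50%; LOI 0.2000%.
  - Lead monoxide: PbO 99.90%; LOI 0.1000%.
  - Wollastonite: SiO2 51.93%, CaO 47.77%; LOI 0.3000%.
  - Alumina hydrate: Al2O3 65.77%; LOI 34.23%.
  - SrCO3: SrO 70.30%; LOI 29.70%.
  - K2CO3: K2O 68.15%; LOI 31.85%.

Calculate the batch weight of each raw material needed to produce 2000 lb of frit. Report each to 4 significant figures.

Values along the way appear, rounded to four significant figures, when written out. Every computation maintains full float precision from first step to last; a single rounding finalizes each reported value — all derived quantities are re-derived from the weighed amounts for 2000 lb of glass at exact precision (net glass mass, the six compositions, yield, LOI, the totals), as set out in the question or the answer.
Target oxide masses per 2000 lb frit:
  Al2O3: 1.647% × 2000 = 32.94 lb
  SiO2: 53.14% × 2000 = 1063 lb
  K2O: 11.57% × 2000 = 231.4 lb
  SrO: 12.16% × 2000 = 243.2 lb
  CaO: 4.674% × 2000 = 93.48 lb
  PbO: 16.81% × 2000 = 336.2 lb
Checking each oxide sum per the reported batch figures, versus the basis set out (delivered sums recover each target once rounding is allowed for):
  Al2O3: 966.0·0.003000 + 45.68·0.6577 = 32.94 lb (target 32.94 lb)
  SiO2: 966.0·0.9950 + 195.7·0.5193 = 1063 lb (target 1063 lb)
  K2O: 339.5·0.6815 = 231.4 lb (target 231.4 lb)
  SrO: 345.9·0.7030 = 243.2 lb (target 243.2 lb)
  CaO: 195.7·0.4777 = 93.49 lb (target 93.48 lb)
  PbO: 336.5·0.9990 = 336.2 lb (target 336.2 lb)
Glass mass check: net batch after ignition = 2000 lb (the targets, summed, come to 2000 lb; with the basis standing at 2000 lb — any gap is answer rounding).
Batch total: Σ batch = 2229 lb; loss to ignition Σ batch·LOI = 229.4 lb; as yield: glass ÷ batch → 89.71%.

Batch per 2000 lb frit:
  Quartz sand: 966.0 lb
  Lead monoxide: 336.5 lb
  Wollastonite: 195.7 lb
  Alumina hydrate: 45.68 lb
  SrCO3: 345.9 lb
  K2CO3: 339.5 lb
Total batch = 2229 lb; LOI loss = 229.4 lb; yield = 89.71%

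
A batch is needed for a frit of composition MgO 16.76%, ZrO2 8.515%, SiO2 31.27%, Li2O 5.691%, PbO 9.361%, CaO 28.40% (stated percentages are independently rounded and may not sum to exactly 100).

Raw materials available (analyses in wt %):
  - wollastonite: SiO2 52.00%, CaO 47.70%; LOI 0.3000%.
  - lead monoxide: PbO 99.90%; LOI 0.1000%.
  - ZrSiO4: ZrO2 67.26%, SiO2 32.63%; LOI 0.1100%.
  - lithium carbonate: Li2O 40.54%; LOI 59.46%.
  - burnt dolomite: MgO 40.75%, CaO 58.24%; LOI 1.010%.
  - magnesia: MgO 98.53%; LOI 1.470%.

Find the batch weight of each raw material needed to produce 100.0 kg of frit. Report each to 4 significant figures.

Batch per 100.0 kg frit:
  wollastonite: 52.19 kg
  lead monoxide: 9.370 kg
  ZrSiO4: 12.66 kg
  lithium carbonate: 14.04 kg
  burnt dolomite: 6.018 kg
  magnesia: 14.52 kg
Total batch = 108.8 kg; LOI loss = 8.802 kg; yield = 91.91%

The intermediate values are shown (rounded to four significant figures) at each printed step — each numeric step keeps full precision at all times — every reported number is rounded exactly once — all derived quantities, which include glass mass, the six compositions, the totals, ignition loss, yield, are recomputed in exact precision, as written in the problem or answer text, using the weight values on 100.0 kg of glass.
Target oxide masses per 100.0 kg frit:
  MgO: 16.76% × 100.0 = 16.76 kg
  ZrO2: 8.515% × 100.0 = 8.515 kg
  SiO2: 31.27% × 100.0 = 31.27 kg
  Li2O: 5.691% × 100.0 = 5.691 kg
  PbO: 9.361% × 100.0 = 9.361 kg
  CaO: 28.40% × 100.0 = 28.40 kg
Per-oxide balance check with the batch weights as given, at the basis given (sums match the target masses exact up to rounding of places):
  MgO: 6.018·0.4075 + 14.52·0.9853 = 16.76 kg (target 16.76 kg)
  ZrO2: 12.66·0.6726 = 8.515 kg (target 8.515 kg)
  SiO2: 52.19·0.5200 + 12.66·0.3263 = 31.27 kg (target 31.27 kg)
  Li2O: 14.04·0.4054 = 5.692 kg (target 5.691 kg)
  PbO: 9.370·0.9990 = 9.361 kg (target 9.361 kg)
  CaO: 52.19·0.4770 + 6.018·0.5824 = 28.40 kg (target 28.40 kg)
Consistency of the glass mass: whole batch net of LOI = 100.0 kg (targets for the oxides total 100.0 kg; versus the stated basis of 100.0 kg — differing by rounding only).
Adding the batch up: Σ batch = 108.8 kg; LOI loss = Σ batch·LOI = 8.802 kg; yield: glass divided by total = 91.91%.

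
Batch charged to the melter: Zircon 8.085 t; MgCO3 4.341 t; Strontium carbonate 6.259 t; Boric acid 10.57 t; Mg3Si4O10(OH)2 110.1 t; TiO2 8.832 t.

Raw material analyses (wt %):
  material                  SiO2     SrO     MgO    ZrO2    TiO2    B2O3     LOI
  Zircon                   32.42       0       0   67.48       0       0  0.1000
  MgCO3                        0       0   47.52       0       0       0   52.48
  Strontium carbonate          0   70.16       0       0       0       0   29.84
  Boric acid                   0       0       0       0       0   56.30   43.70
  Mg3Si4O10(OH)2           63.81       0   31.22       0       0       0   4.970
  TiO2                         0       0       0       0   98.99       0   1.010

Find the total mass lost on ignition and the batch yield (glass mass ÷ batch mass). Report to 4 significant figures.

LOI loss = 14.33 t; glass = 133.9 t; yield = 90.33%

All arithmetic keeps full precision from first step to last; in-progress results are printed, rounded to 4 significant figures, on the page; every reported number takes just one rounding; all derived quantities, including six oxide percentages, glass mass, yield, ignition loss, totals, are carried from the weighed amounts per 133.9 t of glass at exact precision exactly as printed in the problem or the answer.
Each material's LOI contribution:
  Zircon: 8.085 × 0.001000 = 0.008085 t
  MgCO3: 4.341 × 0.5248 = 2.278 t
  Strontium carbonate: 6.259 × 0.2984 = 1.868 t
  Boric acid: 10.57 × 0.4370 = 4.619 t
  Mg3Si4O10(OH)2: 110.1 × 0.04970 = 5.472 t
  TiO2: 8.832 × 0.01010 = 0.08920 t
Total LOI = 14.33 t
Glass = batch − LOI = 148.2 − 14.33 = 133.9 t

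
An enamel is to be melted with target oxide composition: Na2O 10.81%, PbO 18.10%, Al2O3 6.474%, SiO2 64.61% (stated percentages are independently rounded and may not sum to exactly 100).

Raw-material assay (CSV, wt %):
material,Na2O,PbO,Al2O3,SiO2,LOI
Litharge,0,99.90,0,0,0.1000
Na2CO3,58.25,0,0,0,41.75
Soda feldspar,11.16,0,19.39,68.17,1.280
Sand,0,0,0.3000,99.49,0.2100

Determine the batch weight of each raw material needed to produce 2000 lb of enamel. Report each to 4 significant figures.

All arithmetic keeps exact precision through every step. In-progress results are displayed rounded to four significant figures as written — exactly one rounding lands on each reported number — all derived quantities, which include four oxide percentages, ignition loss, yield, glass mass, the totals, are re-derived in full precision, precisely as stated by the problem or answer text, using the weight values on 2000 lb of glass.
Target oxide masses per 2000 lb enamel:
  Na2O: 10.81% × 2000 = 216.2 lb
  PbO: 18.10% × 2000 = 362.0 lb
  Al2O3: 6.474% × 2000 = 129.5 lb
  SiO2: 64.61% × 2000 = 1292 lb
Mass-balance tally per oxide using the reported weights, for the quoted basis mass (sums match the target masses up to rounding of the answer):
  Na2O: 245.7·0.5825 + 654.6·0.1116 = 216.2 lb (target 216.2 lb)
  PbO: 362.4·0.9990 = 362.0 lb (target 362.0 lb)
  Al2O3: 654.6·0.1939 + 850.3·0.003000 = 129.5 lb (target 129.5 lb)
  SiO2: 654.6·0.6817 + 850.3·0.9949 = 1292 lb (target 1292 lb)
Auditing the glass mass value: Σ batch − LOI loss = 2000 lb (per-oxide target masses sum to 2000 lb; stated basis 2000 lb — any gap is answer rounding).
Batch total: Σ batch = 2113 lb; ignition loss, Σ(batch × LOI) = 113.1 lb; yield: glass divided by total = 94.65%.

Batch per 2000 lb enamel:
  Litharge: 362.4 lb
  Na2CO3: 245.7 lb
  Soda feldspar: 654.6 lb
  Sand: 850.3 lb
Total batch = 2113 lb; LOI loss = 113.1 lb; yield = 94.65%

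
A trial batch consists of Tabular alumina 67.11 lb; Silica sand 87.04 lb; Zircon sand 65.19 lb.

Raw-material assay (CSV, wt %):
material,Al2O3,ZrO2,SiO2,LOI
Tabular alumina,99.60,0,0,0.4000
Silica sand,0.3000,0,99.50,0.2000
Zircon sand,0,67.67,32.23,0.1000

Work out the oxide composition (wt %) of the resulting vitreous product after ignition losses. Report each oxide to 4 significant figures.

Glass mass = 218.8 lb (batch 219.3 − LOI 0.5077).
Composition: Al2O3 30.66%, ZrO2 20.16%, SiO2 49.18%

The working math keeps full float precision end to end. Intermediates appear rounded to four significant figures as written. Each reported result undergoes a single rounding; derived quantities are computed in exact precision (glass mass, LOI, the totals, the three compositions, yield) from the batch weights per 218.8 lb of glass exactly as printed in the problem or answer text.
Oxide-by-oxide delivered mass:
  Al2O3: 67.11·0.9960 + 87.04·0.003000 = 67.10 lb
  ZrO2: 65.19·0.6767 = 44.11 lb
  SiO2: 87.04·0.9950 + 65.19·0.3223 = 107.6 lb
LOI: 67.11·0.004000 + 87.04·0.002000 + 65.19·0.001000 = 0.5077 lb
The glass mass, total less LOI, = 219.3 − 0.5077 = 218.8 lb (the oxide masses sum to this)
wt %: oxide over glass, times 100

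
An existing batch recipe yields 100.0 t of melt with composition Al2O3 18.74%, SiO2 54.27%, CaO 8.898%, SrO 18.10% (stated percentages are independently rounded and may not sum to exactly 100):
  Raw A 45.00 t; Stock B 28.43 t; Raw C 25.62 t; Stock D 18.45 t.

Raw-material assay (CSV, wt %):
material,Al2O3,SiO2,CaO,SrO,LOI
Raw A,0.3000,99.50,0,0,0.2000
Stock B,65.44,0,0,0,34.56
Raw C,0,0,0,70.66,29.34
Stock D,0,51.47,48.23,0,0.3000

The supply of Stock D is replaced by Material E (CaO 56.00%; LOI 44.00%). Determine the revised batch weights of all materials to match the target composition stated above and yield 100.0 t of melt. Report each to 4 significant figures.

Intermediates are displayed (rounded to four significant figures) within the worked lines; all internal work maintains full precision all the way through — a single rounding finalizes every reported value — all derived quantities (four oxide percentages, LOI, net glass mass, yield, totals) are rebuilt in exact precision from the batch weights per 100.0 t of glass precisely as stated by problem or answer.
Target oxide masses per 100.0 t melt:
  Al2O3: 18.74% × 100.0 = 18.74 t
  SiO2: 54.27% × 100.0 = 54.27 t
  CaO: 8.898% × 100.0 = 8.898 t
  SrO: 18.10% × 100.0 = 18.10 t
Checking each oxide sum given the weights on record, per the basis as stated (sums match the target masses given rounding of the digits):
  Al2O3: 54.54·0.003000 + 28.39·0.6544 = 18.74 t (target 18.74 t)
  SiO2: 54.54·0.9950 = 54.27 t (target 54.27 t)
  CaO: 15.89·0.5600 = 8.898 t (target 8.898 t)
  SrO: 25.62·0.7066 = 18.10 t (target 18.10 t)
Glass-mass closure: batch Σ − ignition loss = 100.0 t (the targets, summed, come to 100.0 t; the stated basis being 100.0 t — deltas are rounding alone).
Summing the batch: Σ batch = 124.4 t; ignition loss, Σ(batch × LOI) = 24.43 t; yield: glass divided by total = 80.37%.

Revised batch per 100.0 t melt:
  Raw A: 54.54 t
  Stock B: 28.39 t
  Raw C: 25.62 t
  Material E: 15.89 t
Total batch = 124.4 t; LOI loss = 24.43 t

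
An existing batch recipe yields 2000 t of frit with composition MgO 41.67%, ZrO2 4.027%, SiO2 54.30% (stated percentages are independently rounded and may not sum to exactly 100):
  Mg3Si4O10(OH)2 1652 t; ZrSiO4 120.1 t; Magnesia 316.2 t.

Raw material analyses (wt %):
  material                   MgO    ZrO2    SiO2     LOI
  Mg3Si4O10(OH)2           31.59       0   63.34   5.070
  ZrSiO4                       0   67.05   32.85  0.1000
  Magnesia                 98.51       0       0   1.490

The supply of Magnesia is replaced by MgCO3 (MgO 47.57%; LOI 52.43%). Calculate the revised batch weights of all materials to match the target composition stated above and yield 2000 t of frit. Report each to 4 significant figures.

Mid-chain values are shown (rounded to four significant figures) across the worked steps — every computation holds exact precision throughout. Each reported result includes exactly one rounding — derived quantities (yield, glass mass, totals, the three compositions, ignition loss) are recomputed from the weighed amounts at 2000 t of glass in full float precision, precisely as stated by the question or the answer.
Oxide-by-oxide targets in 2000 t frit:
  MgO: 41.67% × 2000 = 833.4 t
  ZrO2: 4.027% × 2000 = 80.54 t
  SiO2: 54.30% × 2000 = 1086 t
A balance pass over the oxides, per the reported batch figures, on the stated basis (each sum matches its target mass within answer rounding):
  MgO: 1652·0.3159 + 654.7·0.4757 = 833.3 t (target 833.4 t)
  ZrO2: 120.1·0.6705 = 80.53 t (target 80.54 t)
  SiO2: 1652·0.6334 + 120.1·0.3285 = 1086 t (target 1086 t)
Glass-mass closure: total batch − LOI = 2000 t (the targets, summed, come to 2000 t; versus the stated basis of 2000 t — deltas are rounding alone).
Summing the batch: Σ batch = 2427 t; LOI removed, Σ of batch·LOI: 427.1 t; yield = glass ÷ total batch = 82.40%.

Revised batch per 2000 t frit:
  Mg3Si4O10(OH)2: 1652 t
  ZrSiO4: 120.1 t
  MgCO3: 654.7 t
Total batch = 2427 t; LOI loss = 427.1 t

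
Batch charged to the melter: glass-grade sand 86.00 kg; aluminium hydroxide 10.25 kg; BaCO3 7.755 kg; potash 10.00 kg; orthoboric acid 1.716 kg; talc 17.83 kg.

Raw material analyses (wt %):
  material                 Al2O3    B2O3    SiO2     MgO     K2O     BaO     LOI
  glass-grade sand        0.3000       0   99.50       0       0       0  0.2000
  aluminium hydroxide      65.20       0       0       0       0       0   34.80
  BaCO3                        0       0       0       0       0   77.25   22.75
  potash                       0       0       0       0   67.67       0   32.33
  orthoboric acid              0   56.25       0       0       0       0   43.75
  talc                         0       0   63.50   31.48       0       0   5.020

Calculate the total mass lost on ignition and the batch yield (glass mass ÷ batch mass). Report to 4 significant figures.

In-progress results are shown, rounded to four significant figures, within the worked lines — all internal work runs at exact precision through every step. Each reported result is rounded exactly once — derived quantities are recomputed at full float precision (net glass mass, yield, totals, ignition loss, six oxide percentages) using the weight values on 123.2 kg of glass, exactly as shown in the problem or the answer.
LOI of each material in turn:
  glass-grade sand: 86.00 × 0.002000 = 0.1720 kg
  aluminium hydroxide: 10.25 × 0.3480 = 3.567 kg
  BaCO3: 7.755 × 0.2275 = 1.764 kg
  potash: 10.00 × 0.3233 = 3.233 kg
  orthoboric acid: 1.716 × 0.4375 = 0.7508 kg
  talc: 17.83 × 0.05020 = 0.8951 kg
Total LOI = 10.38 kg
Glass = batch − LOI = 133.6 − 10.38 = 123.2 kg

LOI loss = 10.38 kg; glass = 123.2 kg; yield = 92.23%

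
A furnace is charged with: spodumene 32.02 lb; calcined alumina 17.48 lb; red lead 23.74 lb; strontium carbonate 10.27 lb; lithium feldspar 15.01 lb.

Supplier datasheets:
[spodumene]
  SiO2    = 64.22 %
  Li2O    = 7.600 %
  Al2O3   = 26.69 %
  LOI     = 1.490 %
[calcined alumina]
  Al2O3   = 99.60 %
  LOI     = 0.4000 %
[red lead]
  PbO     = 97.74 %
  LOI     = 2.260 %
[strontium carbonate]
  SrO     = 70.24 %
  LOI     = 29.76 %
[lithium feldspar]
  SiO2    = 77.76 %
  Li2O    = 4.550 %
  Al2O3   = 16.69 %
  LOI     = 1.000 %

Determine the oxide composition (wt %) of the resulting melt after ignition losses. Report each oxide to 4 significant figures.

Every computation maintains full precision at all times — intermediates are rounded off to 4 significant digits wherever printed — exactly one rounding goes into each reported figure; all derived quantities (the yield, totals, five oxide percentages, glass mass, ignition loss) are re-derived at full precision starting from the weights at 94.23 lb of glass, exactly as printed in problem or answer.
What the batch supplies per oxide:
  PbO: 23.74·0.9774 = 23.20 lb
  SiO2: 32.02·0.6422 + 15.01·0.7776 = 32.24 lb
  Li2O: 32.02·0.07600 + 15.01·0.04550 = 3.116 lb
  SrO: 10.27·0.7024 = 7.214 lb
  Al2O3: 32.02·0.2669 + 17.48·0.9960 + 15.01·0.1669 = 28.46 lb
LOI: 32.02·0.01490 + 17.48·0.004000 + 23.74·0.02260 + 10.27·0.2976 + 15.01·0.01000 = 4.290 lb
Net of LOI, the glass mass = 98.52 − 4.290 = 94.23 lb (the oxide masses sum to this)
oxide / glass × 100 gives the wt %

Glass mass = 94.23 lb (batch 98.52 − LOI 4.290).
Composition: PbO 24.62%, SiO2 34.21%, Li2O 3.307%, SrO 7.655%, Al2O3 30.20%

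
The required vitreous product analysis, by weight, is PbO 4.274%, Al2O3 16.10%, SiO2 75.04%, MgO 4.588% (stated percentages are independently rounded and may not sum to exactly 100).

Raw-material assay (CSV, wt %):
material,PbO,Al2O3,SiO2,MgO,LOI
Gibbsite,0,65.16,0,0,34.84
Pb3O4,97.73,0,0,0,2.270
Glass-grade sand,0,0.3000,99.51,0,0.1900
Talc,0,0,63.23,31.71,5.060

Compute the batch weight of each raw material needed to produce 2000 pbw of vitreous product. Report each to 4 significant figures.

Batch per 2000 pbw vitreous product:
  Gibbsite: 488.1 pbw
  Pb3O4: 87.47 pbw
  Glass-grade sand: 1324 pbw
  Talc: 289.4 pbw
Total batch = 2189 pbw; LOI loss = 189.2 pbw; yield = 91.36%

The whole derivation holds full float precision in every operation. Mid-chain values are printed rounded to four significant figures across the worked steps. Every reported value receives exactly one rounding. All derived quantities are recomputed at full precision (totals, glass mass, four oxide percentages, LOI, the yield) starting from the weights per 2000 pbw of glass as quoted within the problem or answer text.
Per-oxide target masses for 2000 pbw vitreous product:
  PbO: 4.274% × 2000 = 85.48 pbw
  Al2O3: 16.10% × 2000 = 322.0 pbw
  SiO2: 75.04% × 2000 = 1501 pbw
  MgO: 4.588% × 2000 = 91.76 pbw
Sums-versus-targets review from the weights as reported, under the basis named above (every target is met by its sum inside rounding margins):
  PbO: 87.47·0.9773 = 85.48 pbw (target 85.48 pbw)
  Al2O3: 488.1·0.6516 + 1324·0.003000 = 322.0 pbw (target 322.0 pbw)
  SiO2: 1324·0.9951 + 289.4·0.6323 = 1501 pbw (target 1501 pbw)
  MgO: 289.4·0.3171 = 91.77 pbw (target 91.76 pbw)
Consistency of the glass mass: the batch minus its LOI: 2000 pbw (targets for the oxides total 2000 pbw; stated basis 2000 pbw — deltas are rounding alone).
Batch grand total — Σ batch = 2189 pbw; loss to ignition Σ batch·LOI = 189.2 pbw; glass ÷ batch gives a yield of 91.36%.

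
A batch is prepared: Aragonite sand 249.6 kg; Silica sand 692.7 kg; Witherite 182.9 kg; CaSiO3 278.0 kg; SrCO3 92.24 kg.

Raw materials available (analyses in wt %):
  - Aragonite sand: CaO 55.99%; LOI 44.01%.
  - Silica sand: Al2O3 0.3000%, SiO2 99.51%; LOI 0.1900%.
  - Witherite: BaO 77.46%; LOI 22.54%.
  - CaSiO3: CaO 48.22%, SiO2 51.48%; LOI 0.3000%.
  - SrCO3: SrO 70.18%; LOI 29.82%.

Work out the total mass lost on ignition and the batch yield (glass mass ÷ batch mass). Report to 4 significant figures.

Every computation keeps full float precision through every step; values along the way are printed (rounded to four significant digits) when written out — every reported value is rounded only once. The derived quantities are carried at exact precision (the five compositions, the totals, glass mass, yield, ignition loss) using the weight values for 1315 kg of glass, as quoted within question or answer.
Each material's LOI contribution:
  Aragonite sand: 249.6 × 0.4401 = 109.8 kg
  Silica sand: 692.7 × 0.001900 = 1.316 kg
  Witherite: 182.9 × 0.2254 = 41.23 kg
  CaSiO3: 278.0 × 0.003000 = 0.8340 kg
  SrCO3: 92.24 × 0.2982 = 27.51 kg
Total LOI = 180.7 kg
Glass = batch − LOI = 1495 − 180.7 = 1315 kg

LOI loss = 180.7 kg; glass = 1315 kg; yield = 87.91%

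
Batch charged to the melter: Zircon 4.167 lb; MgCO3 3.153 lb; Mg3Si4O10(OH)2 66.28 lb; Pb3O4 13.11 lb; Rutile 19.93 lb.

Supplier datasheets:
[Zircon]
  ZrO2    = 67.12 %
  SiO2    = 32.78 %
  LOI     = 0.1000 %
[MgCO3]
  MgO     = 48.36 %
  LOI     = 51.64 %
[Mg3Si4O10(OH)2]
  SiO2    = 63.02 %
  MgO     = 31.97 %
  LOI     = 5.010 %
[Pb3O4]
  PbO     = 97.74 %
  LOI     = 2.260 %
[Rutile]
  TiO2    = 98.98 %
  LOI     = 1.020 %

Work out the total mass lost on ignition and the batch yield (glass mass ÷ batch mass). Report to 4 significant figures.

All internal work keeps exact precision through every step. Rounding to four significant digits applies to every in-between result as printed — a single rounding produces every reported result; the derived quantities (five oxide percentages, the yield, glass mass, the totals, ignition loss) are computed starting from the weights per 101.2 lb of glass in exact precision, exactly as printed in the problem or answer text.
LOI of each material in turn:
  Zircon: 4.167 × 0.001000 = 0.004167 lb
  MgCO3: 3.153 × 0.5164 = 1.628 lb
  Mg3Si4O10(OH)2: 66.28 × 0.05010 = 3.321 lb
  Pb3O4: 13.11 × 0.02260 = 0.2963 lb
  Rutile: 19.93 × 0.01020 = 0.2033 lb
Total LOI = 5.453 lb
Glass = batch − LOI = 106.6 − 5.453 = 101.2 lb

LOI loss = 5.453 lb; glass = 101.2 lb; yield = 94.89%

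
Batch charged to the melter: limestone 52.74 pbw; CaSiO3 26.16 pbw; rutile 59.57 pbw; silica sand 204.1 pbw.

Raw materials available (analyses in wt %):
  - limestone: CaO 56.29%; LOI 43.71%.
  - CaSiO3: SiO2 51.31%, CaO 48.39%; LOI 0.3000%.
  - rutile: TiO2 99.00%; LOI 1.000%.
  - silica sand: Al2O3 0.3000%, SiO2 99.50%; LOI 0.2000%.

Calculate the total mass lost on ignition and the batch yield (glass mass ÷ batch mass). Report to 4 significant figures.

LOI loss = 24.14 pbw; glass = 318.4 pbw; yield = 92.95%

The working math holds full precision all the way through; mid-chain values are printed rounded to four significant digits in the working. Every reported result includes exactly one rounding; the derived quantities (the yield, the four compositions, ignition loss, totals, glass mass) are recomputed from the batch weights for 318.4 pbw of glass in full float precision as set out in either problem or answer.
Material-by-material LOI:
  limestone: 52.74 × 0.4371 = 23.05 pbw
  CaSiO3: 26.16 × 0.003000 = 0.07848 pbw
  rutile: 59.57 × 0.01000 = 0.5957 pbw
  silica sand: 204.1 × 0.002000 = 0.4082 pbw
Total LOI = 24.14 pbw
Glass = batch − LOI = 342.6 − 24.14 = 318.4 pbw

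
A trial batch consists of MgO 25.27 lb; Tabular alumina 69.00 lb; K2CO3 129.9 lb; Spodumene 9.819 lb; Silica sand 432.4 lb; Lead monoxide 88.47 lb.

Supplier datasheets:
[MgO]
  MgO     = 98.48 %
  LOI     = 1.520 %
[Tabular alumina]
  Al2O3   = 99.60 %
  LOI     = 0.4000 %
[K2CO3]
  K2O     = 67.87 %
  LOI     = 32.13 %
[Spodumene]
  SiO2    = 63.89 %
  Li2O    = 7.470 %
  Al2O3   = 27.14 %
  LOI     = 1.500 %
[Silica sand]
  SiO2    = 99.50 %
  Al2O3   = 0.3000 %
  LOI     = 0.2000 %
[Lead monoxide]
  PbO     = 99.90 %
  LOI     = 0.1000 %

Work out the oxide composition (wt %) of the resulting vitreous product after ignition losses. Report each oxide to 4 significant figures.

Glass mass = 711.4 lb (batch 754.9 − LOI 43.50).
Composition: SiO2 61.36%, Li2O 0.1031%, Al2O3 10.22%, PbO 12.42%, K2O 12.39%, MgO 3.498%

The intermediate values are printed, rounded to four significant figures, alongside each step; each numeric step holds full precision at each step; each reported figure is rounded just once. All derived quantities are rebuilt from the batch weights at 711.4 lb of glass in full precision (glass mass, the yield, the totals, the six compositions, ignition loss), as quoted within either problem or answer.
What the batch supplies per oxide:
  SiO2: 9.819·0.6389 + 432.4·0.9950 = 436.5 lb
  Li2O: 9.819·0.07470 = 0.7335 lb
  Al2O3: 69.00·0.9960 + 9.819·0.2714 + 432.4·0.003000 = 72.69 lb
  PbO: 88.47·0.9990 = 88.38 lb
  K2O: 129.9·0.6787 = 88.16 lb
  MgO: 25.27·0.9848 = 24.89 lb
LOI: 25.27·0.01520 + 69.00·0.004000 + 129.9·0.3213 + 9.819·0.01500 + 432.4·0.002000 + 88.47·0.001000 = 43.50 lb
Glass mass = batch − LOI = 754.9 − 43.50 = 711.4 lb (equal to the oxide-mass sum)
wt %: oxide over glass, times 100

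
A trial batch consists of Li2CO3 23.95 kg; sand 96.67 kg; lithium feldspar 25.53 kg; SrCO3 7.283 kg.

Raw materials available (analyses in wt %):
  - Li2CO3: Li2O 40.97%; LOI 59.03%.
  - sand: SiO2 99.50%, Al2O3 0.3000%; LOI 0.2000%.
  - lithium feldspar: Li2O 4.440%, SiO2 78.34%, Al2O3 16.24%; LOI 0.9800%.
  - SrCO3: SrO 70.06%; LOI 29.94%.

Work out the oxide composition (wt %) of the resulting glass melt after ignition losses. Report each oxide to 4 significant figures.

The whole derivation holds exact precision in all steps; the intermediate values appear rounded off to 4 significant digits on the page. Every reported number is rounded exactly once. All derived quantities (the yield, net glass mass, totals, the four compositions, ignition loss) are rebuilt in full float precision from the batch weights for 136.7 kg of glass, as given in the question or the answer.
What the batch supplies per oxide:
  SrO: 7.283·0.7006 = 5.102 kg
  Li2O: 23.95·0.4097 + 25.53·0.04440 = 10.95 kg
  SiO2: 96.67·0.9950 + 25.53·0.7834 = 116.2 kg
  Al2O3: 96.67·0.003000 + 25.53·0.1624 = 4.436 kg
LOI: 23.95·0.5903 + 96.67·0.002000 + 25.53·0.009800 + 7.283·0.2994 = 16.76 kg
Glass mass = batch − LOI = 153.4 − 16.76 = 136.7 kg (= Σ oxide masses)
percent share: oxide ÷ glass, ×100

Glass mass = 136.7 kg (batch 153.4 − LOI 16.76).
Composition: SrO 3.733%, Li2O 8.009%, SiO2 85.01%, Al2O3 3.246%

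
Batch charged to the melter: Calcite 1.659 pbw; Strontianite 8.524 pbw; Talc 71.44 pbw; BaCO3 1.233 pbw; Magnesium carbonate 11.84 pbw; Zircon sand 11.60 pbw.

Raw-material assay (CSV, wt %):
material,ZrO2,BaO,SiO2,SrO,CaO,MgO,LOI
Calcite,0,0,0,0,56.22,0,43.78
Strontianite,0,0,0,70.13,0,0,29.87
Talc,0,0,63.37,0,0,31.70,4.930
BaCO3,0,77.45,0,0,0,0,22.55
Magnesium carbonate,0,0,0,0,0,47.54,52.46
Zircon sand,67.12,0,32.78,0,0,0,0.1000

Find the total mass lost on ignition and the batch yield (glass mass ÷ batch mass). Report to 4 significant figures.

LOI loss = 13.30 pbw; glass = 93.00 pbw; yield = 87.49%

Values along the way are shown, with 4-significant-digit rounding, in the printout — all internal work carries exact precision at all times; each reported figure takes just one rounding. Derived quantities (net glass mass, the yield, the six compositions, LOI, totals) are rebuilt from the batch weights per 93.00 pbw of glass in exact precision, precisely as stated by question or answer.
Material-by-material LOI:
  Calcite: 1.659 × 0.4378 = 0.7263 pbw
  Strontianite: 8.524 × 0.2987 = 2.546 pbw
  Talc: 71.44 × 0.04930 = 3.522 pbw
  BaCO3: 1.233 × 0.2255 = 0.2780 pbw
  Magnesium carbonate: 11.84 × 0.5246 = 6.211 pbw
  Zircon sand: 11.60 × 0.001000 = 0.01160 pbw
Total LOI = 13.30 pbw
Glass = batch − LOI = 106.3 − 13.30 = 93.00 pbw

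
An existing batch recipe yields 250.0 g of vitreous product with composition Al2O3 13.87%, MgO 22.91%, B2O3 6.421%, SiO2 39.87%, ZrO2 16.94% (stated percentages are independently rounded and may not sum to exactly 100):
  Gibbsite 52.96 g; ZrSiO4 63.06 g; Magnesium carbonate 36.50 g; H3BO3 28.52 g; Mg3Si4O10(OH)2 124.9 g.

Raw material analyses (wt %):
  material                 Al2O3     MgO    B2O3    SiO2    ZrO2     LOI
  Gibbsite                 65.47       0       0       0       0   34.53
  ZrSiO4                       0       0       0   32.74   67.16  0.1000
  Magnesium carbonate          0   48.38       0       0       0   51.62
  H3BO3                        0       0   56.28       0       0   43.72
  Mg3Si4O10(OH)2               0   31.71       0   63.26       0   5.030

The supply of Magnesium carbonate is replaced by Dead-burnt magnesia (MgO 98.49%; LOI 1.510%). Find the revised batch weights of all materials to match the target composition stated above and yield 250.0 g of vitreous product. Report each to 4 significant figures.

Revised batch per 250.0 g vitreous product:
  Gibbsite: 52.96 g
  ZrSiO4: 63.06 g
  Dead-burnt magnesia: 17.93 g
  H3BO3: 28.52 g
  Mg3Si4O10(OH)2: 124.9 g
Total batch = 287.4 g; LOI loss = 37.37 g

In-progress results appear, rounded to 4 significant figures, within the worked lines — the whole derivation carries full precision at each step — every reported figure is rounded once only; all derived quantities, which include glass mass, the totals, yield, five oxide percentages, LOI, are computed in exact precision, as written in problem or answer, starting from the weights per 250.0 g of glass.
Oxide-by-oxide targets in 250.0 g vitreous product:
  Al2O3: 13.87% × 250.0 = 34.67 g
  MgO: 22.91% × 250.0 = 57.28 g
  B2O3: 6.421% × 250.0 = 16.05 g
  SiO2: 39.87% × 250.0 = 99.68 g
  ZrO2: 16.94% × 250.0 = 42.35 g
Checking each oxide sum applying the batch weights above, for the quoted basis mass (summed amounts equal target values modulo rounding of the values):
  Al2O3: 52.96·0.6547 = 34.67 g (target 34.67 g)
  MgO: 17.93·0.9849 + 124.9·0.3171 = 57.27 g (target 57.28 g)
  B2O3: 28.52·0.5628 = 16.05 g (target 16.05 g)
  SiO2: 63.06·0.3274 + 124.9·0.6326 = 99.66 g (target 99.68 g)
  ZrO2: 63.06·0.6716 = 42.35 g (target 42.35 g)
Glass-mass bookkeeping: net batch after ignition = 250.0 g (the Σ of target masses is 250.0 g; versus the stated basis of 250.0 g — gaps are rounding artifacts).
Batch total: Σ batch = 287.4 g; LOI loss = Σ batch·LOI = 37.37 g; yield: glass divided by total = 87.00%.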